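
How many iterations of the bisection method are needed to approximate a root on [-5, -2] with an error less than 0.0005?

We need (b-a)/2^n ≤ 0.0005
(-2 - (-5))/2^n ≤ 0.0005
3/2^n ≤ 0.0005
2^n ≥ 6000
n ≥ log₂(6000) = 12.55
n ≥ 13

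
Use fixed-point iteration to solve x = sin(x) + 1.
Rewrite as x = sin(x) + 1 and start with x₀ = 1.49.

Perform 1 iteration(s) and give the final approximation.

Equation: x = sin(x) + 1
Fixed-point form: x = sin(x) + 1
x₀ = 1.49

x_1 = g(1.490000) = 1.996738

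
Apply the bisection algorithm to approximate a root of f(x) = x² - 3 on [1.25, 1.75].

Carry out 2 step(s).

f(x) = x² - 3
Initial interval: [1.25, 1.75]

Iteration 1:
  c_1 = (1.250000 + 1.750000)/2 = 1.500000
  f(c_1) = f(1.500000) = -0.750000
  f(a) × f(c) ≥ 0, new interval: [1.500000, 1.750000]
Iteration 2:
  c_2 = (1.500000 + 1.750000)/2 = 1.625000
  f(c_2) = f(1.625000) = -0.359375
  f(a) × f(c) ≥ 0, new interval: [1.625000, 1.750000]

After 2 iteration(s), the approximation is c_2 = 1.625000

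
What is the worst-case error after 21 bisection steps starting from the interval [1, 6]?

Bisection error bound: |error| ≤ (b-a)/2^n
|error| ≤ (6 - 1)/2^21 = 5/2^21
|error| ≤ 0.0000023842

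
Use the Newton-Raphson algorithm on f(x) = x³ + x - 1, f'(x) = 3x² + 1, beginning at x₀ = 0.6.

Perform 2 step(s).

f(x) = x³ + x - 1
f'(x) = 3x² + 1
x₀ = 0.6

Newton-Raphson formula: x_{n+1} = x_n - f(x_n)/f'(x_n)

Iteration 1:
  f(0.600000) = -0.184000
  f'(0.600000) = 2.080000
  x_1 = 0.600000 - (-0.184000)/2.080000 = 0.688462
Iteration 2:
  f(0.688462) = 0.014778
  f'(0.688462) = 2.421938
  x_2 = 0.688462 - 0.014778/2.421938 = 0.682360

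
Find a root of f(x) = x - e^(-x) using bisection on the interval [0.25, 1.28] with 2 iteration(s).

f(x) = x - e^(-x)
Initial interval: [0.25, 1.28]

Iteration 1:
  c_1 = (0.250000 + 1.280000)/2 = 0.765000
  f(c_1) = f(0.765000) = 0.299666
  f(a) × f(c) < 0, new interval: [0.250000, 0.765000]
Iteration 2:
  c_2 = (0.250000 + 0.765000)/2 = 0.507500
  f(c_2) = f(0.507500) = -0.094499
  f(a) × f(c) ≥ 0, new interval: [0.507500, 0.765000]

After 2 iteration(s), the approximation is c_2 = 0.507500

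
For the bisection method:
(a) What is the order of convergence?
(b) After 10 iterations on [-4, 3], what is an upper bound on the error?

(a) Bisection has linear (order 1) convergence; the error is halved each step.

(b) Error bound = (b-a)/2^n = (3 - (-4))/2^{10}
    = 7/2^{10}

(a) 1 (linear); (b) error ≤ 6.84e-03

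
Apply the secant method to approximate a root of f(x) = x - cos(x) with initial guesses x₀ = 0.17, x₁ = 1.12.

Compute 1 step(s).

f(x) = x - cos(x)
x₀ = 0.17, x₁ = 1.12

Secant formula: x_{n+1} = x_n - f(x_n)(x_n - x_{n-1})/(f(x_n) - f(x_{n-1}))

Iteration 1:
  f(0.170000) = -0.815585
  f(1.120000) = 0.684318
  x_2 = 1.120000 - 0.684318×(1.120000 - 0.170000)/(0.684318 - (-0.815585))
       = 0.686571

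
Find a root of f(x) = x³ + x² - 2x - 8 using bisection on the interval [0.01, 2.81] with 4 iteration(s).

f(x) = x³ + x² - 2x - 8
Initial interval: [0.01, 2.81]

Iteration 1:
  c_1 = (0.010000 + 2.810000)/2 = 1.410000
  f(c_1) = f(1.410000) = -6.028679
  f(a) × f(c) ≥ 0, new interval: [1.410000, 2.810000]
Iteration 2:
  c_2 = (1.410000 + 2.810000)/2 = 2.110000
  f(c_2) = f(2.110000) = 1.626031
  f(a) × f(c) < 0, new interval: [1.410000, 2.110000]
Iteration 3:
  c_3 = (1.410000 + 2.110000)/2 = 1.760000
  f(c_3) = f(1.760000) = -2.970624
  f(a) × f(c) ≥ 0, new interval: [1.760000, 2.110000]
Iteration 4:
  c_4 = (1.760000 + 2.110000)/2 = 1.935000
  f(c_4) = f(1.935000) = -0.880700
  f(a) × f(c) ≥ 0, new interval: [1.935000, 2.110000]

After 4 iteration(s), the approximation is c_4 = 1.935000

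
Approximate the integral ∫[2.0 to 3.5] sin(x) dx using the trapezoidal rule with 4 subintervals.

f(x) = sin(x)
a = 2.0, b = 3.5, n = 4
h = (b - a)/n = 0.375000

Trapezoidal rule: (h/2)[f(x₀) + 2f(x₁) + 2f(x₂) + ... + f(xₙ)]

x_0 = 2.0000, f(x_0) = 0.909297, coefficient = 1
x_1 = 2.3750, f(x_1) = 0.693685, coefficient = 2
x_2 = 2.7500, f(x_2) = 0.381661, coefficient = 2
x_3 = 3.1250, f(x_3) = 0.016592, coefficient = 2
x_4 = 3.5000, f(x_4) = -0.350783, coefficient = 1

I ≈ (0.375000/2) × 2.742390 = 0.514198
Exact value: 0.520310
Error: 0.006112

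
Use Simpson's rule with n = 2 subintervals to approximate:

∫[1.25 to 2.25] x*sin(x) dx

f(x) = x*sin(x)
a = 1.25, b = 2.25, n = 2
h = (b - a)/n = 0.500000

Simpson's rule: (h/3)[f(x₀) + 4f(x₁) + 2f(x₂) + ... + f(xₙ)]

x_0 = 1.2500, f(x_0) = 1.186231, coefficient = 1
x_1 = 1.7500, f(x_1) = 1.721975, coefficient = 4
x_2 = 2.2500, f(x_2) = 1.750665, coefficient = 1

I ≈ (0.500000/3) × 9.824797 = 1.637466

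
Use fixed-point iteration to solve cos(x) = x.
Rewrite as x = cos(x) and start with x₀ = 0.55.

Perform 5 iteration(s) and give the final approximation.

Equation: cos(x) = x
Fixed-point form: x = cos(x)
x₀ = 0.55

x_1 = g(0.550000) = 0.852525
x_2 = g(0.852525) = 0.658084
x_3 = g(0.658084) = 0.791165
x_4 = g(0.791165) = 0.703017
x_5 = g(0.703017) = 0.762895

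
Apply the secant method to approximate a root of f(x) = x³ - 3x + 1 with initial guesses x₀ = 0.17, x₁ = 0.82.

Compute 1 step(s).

f(x) = x³ - 3x + 1
x₀ = 0.17, x₁ = 0.82

Secant formula: x_{n+1} = x_n - f(x_n)(x_n - x_{n-1})/(f(x_n) - f(x_{n-1}))

Iteration 1:
  f(0.170000) = 0.494913
  f(0.820000) = -0.908632
  x_2 = 0.820000 - (-0.908632)×(0.820000 - 0.170000)/(-0.908632 - 0.494913)
       = 0.399201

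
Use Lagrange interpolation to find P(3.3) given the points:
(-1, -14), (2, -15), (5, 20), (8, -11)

Lagrange interpolation formula:
P(x) = Σ yᵢ × Lᵢ(x)
where Lᵢ(x) = Π_{j≠i} (x - xⱼ)/(xᵢ - xⱼ)

L_0(3.3) = (3.3 - 2)/(-1 - 2) × (3.3 - 5)/(-1 - 5) × (3.3 - 8)/(-1 - 8) = -0.064117
L_1(3.3) = (3.3 - (-1))/(2 - (-1)) × (3.3 - 5)/(2 - 5) × (3.3 - 8)/(2 - 8) = 0.636241
L_2(3.3) = (3.3 - (-1))/(5 - (-1)) × (3.3 - 2)/(5 - 2) × (3.3 - 8)/(5 - 8) = 0.486537
L_3(3.3) = (3.3 - (-1))/(8 - (-1)) × (3.3 - 2)/(8 - 2) × (3.3 - 5)/(8 - 5) = -0.058660

P(3.3) = (-14)×L_0(3.3) + (-15)×L_1(3.3) + 20×L_2(3.3) + (-11)×L_3(3.3)
P(3.3) = 1.730037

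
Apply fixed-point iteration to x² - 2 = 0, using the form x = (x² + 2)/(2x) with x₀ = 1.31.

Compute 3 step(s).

Equation: x² - 2 = 0
Fixed-point form: x = (x² + 2)/(2x)
x₀ = 1.31

x_1 = g(1.310000) = 1.418359
x_2 = g(1.418359) = 1.414220
x_3 = g(1.414220) = 1.414214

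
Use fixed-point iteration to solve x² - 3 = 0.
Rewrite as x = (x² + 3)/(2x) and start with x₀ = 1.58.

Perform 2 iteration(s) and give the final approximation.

Equation: x² - 3 = 0
Fixed-point form: x = (x² + 3)/(2x)
x₀ = 1.58

x_1 = g(1.580000) = 1.739367
x_2 = g(1.739367) = 1.732066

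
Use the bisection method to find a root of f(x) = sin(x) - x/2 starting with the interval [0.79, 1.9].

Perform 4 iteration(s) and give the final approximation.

f(x) = sin(x) - x/2
Initial interval: [0.79, 1.9]

Iteration 1:
  c_1 = (0.790000 + 1.900000)/2 = 1.345000
  f(c_1) = f(1.345000) = 0.302116
  f(a) × f(c) ≥ 0, new interval: [1.345000, 1.900000]
Iteration 2:
  c_2 = (1.345000 + 1.900000)/2 = 1.622500
  f(c_2) = f(1.622500) = 0.187414
  f(a) × f(c) ≥ 0, new interval: [1.622500, 1.900000]
Iteration 3:
  c_3 = (1.622500 + 1.900000)/2 = 1.761250
  f(c_3) = f(1.761250) = 0.101293
  f(a) × f(c) ≥ 0, new interval: [1.761250, 1.900000]
Iteration 4:
  c_4 = (1.761250 + 1.900000)/2 = 1.830625
  f(c_4) = f(1.830625) = 0.051122
  f(a) × f(c) ≥ 0, new interval: [1.830625, 1.900000]

After 4 iteration(s), the approximation is c_4 = 1.830625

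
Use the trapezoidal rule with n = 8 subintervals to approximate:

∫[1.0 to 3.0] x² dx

f(x) = x²
a = 1.0, b = 3.0, n = 8
h = (b - a)/n = 0.250000

Trapezoidal rule: (h/2)[f(x₀) + 2f(x₁) + 2f(x₂) + ... + f(xₙ)]

x_0 = 1.0000, f(x_0) = 1.000000, coefficient = 1
x_1 = 1.2500, f(x_1) = 1.562500, coefficient = 2
x_2 = 1.5000, f(x_2) = 2.250000, coefficient = 2
x_3 = 1.7500, f(x_3) = 3.062500, coefficient = 2
x_4 = 2.0000, f(x_4) = 4.000000, coefficient = 2
x_5 = 2.2500, f(x_5) = 5.062500, coefficient = 2
x_6 = 2.5000, f(x_6) = 6.250000, coefficient = 2
x_7 = 2.7500, f(x_7) = 7.562500, coefficient = 2
x_8 = 3.0000, f(x_8) = 9.000000, coefficient = 1

I ≈ (0.250000/2) × 69.500000 = 8.687500
Exact value: 8.666667
Error: 0.020833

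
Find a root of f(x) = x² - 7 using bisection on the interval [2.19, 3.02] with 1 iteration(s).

f(x) = x² - 7
Initial interval: [2.19, 3.02]

Iteration 1:
  c_1 = (2.190000 + 3.020000)/2 = 2.605000
  f(c_1) = f(2.605000) = -0.213975
  f(a) × f(c) ≥ 0, new interval: [2.605000, 3.020000]

After 1 iteration(s), the approximation is c_1 = 2.605000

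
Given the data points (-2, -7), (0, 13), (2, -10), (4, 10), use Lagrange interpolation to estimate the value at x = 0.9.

Lagrange interpolation formula:
P(x) = Σ yᵢ × Lᵢ(x)
where Lᵢ(x) = Π_{j≠i} (x - xⱼ)/(xᵢ - xⱼ)

L_0(0.9) = (0.9 - 0)/(-2 - 0) × (0.9 - 2)/(-2 - 2) × (0.9 - 4)/(-2 - 4) = -0.063938
L_1(0.9) = (0.9 - (-2))/(0 - (-2)) × (0.9 - 2)/(0 - 2) × (0.9 - 4)/(0 - 4) = 0.618062
L_2(0.9) = (0.9 - (-2))/(2 - (-2)) × (0.9 - 0)/(2 - 0) × (0.9 - 4)/(2 - 4) = 0.505687
L_3(0.9) = (0.9 - (-2))/(4 - (-2)) × (0.9 - 0)/(4 - 0) × (0.9 - 2)/(4 - 2) = -0.059813

P(0.9) = (-7)×L_0(0.9) + 13×L_1(0.9) + (-10)×L_2(0.9) + 10×L_3(0.9)
P(0.9) = 2.827375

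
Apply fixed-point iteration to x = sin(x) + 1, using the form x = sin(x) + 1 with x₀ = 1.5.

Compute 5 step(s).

Equation: x = sin(x) + 1
Fixed-point form: x = sin(x) + 1
x₀ = 1.5

x_1 = g(1.500000) = 1.997495
x_2 = g(1.997495) = 1.910337
x_3 = g(1.910337) = 1.942908
x_4 = g(1.942908) = 1.931562
x_5 = g(1.931562) = 1.935627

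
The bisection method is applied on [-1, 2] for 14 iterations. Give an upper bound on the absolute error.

Bisection error bound: |error| ≤ (b-a)/2^n
|error| ≤ (2 - (-1))/2^14 = 3/2^14
|error| ≤ 0.0001831055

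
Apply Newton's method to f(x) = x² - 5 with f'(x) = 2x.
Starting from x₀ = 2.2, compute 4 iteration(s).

f(x) = x² - 5
f'(x) = 2x
x₀ = 2.2

Newton-Raphson formula: x_{n+1} = x_n - f(x_n)/f'(x_n)

Iteration 1:
  f(2.200000) = -0.160000
  f'(2.200000) = 4.400000
  x_1 = 2.200000 - (-0.160000)/4.400000 = 2.236364
Iteration 2:
  f(2.236364) = 0.001322
  f'(2.236364) = 4.472727
  x_2 = 2.236364 - 0.001322/4.472727 = 2.236068
Iteration 3:
  f(2.236068) = 0.000000
  f'(2.236068) = 4.472136
  x_3 = 2.236068 - 0.000000/4.472136 = 2.236068
Iteration 4:
  f(2.236068) = 0.000000
  f'(2.236068) = 4.472136
  x_4 = 2.236068 - 0.000000/4.472136 = 2.236068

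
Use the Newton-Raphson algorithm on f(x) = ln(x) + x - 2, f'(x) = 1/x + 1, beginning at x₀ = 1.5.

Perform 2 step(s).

f(x) = ln(x) + x - 2
f'(x) = 1/x + 1
x₀ = 1.5

Newton-Raphson formula: x_{n+1} = x_n - f(x_n)/f'(x_n)

Iteration 1:
  f(1.500000) = -0.094535
  f'(1.500000) = 1.666667
  x_1 = 1.500000 - (-0.094535)/1.666667 = 1.556721
Iteration 2:
  f(1.556721) = -0.000697
  f'(1.556721) = 1.642376
  x_2 = 1.556721 - (-0.000697)/1.642376 = 1.557146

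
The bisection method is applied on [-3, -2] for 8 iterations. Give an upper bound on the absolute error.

Bisection error bound: |error| ≤ (b-a)/2^n
|error| ≤ (-2 - (-3))/2^8 = 1/2^8
|error| ≤ 0.0039062500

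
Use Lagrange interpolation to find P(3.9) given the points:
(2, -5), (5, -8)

Lagrange interpolation formula:
P(x) = Σ yᵢ × Lᵢ(x)
where Lᵢ(x) = Π_{j≠i} (x - xⱼ)/(xᵢ - xⱼ)

L_0(3.9) = (3.9 - 5)/(2 - 5) = 0.366667
L_1(3.9) = (3.9 - 2)/(5 - 2) = 0.633333

P(3.9) = (-5)×L_0(3.9) + (-8)×L_1(3.9)
P(3.9) = -6.900000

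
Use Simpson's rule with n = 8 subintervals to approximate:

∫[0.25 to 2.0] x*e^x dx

f(x) = x*e^x
a = 0.25, b = 2.0, n = 8
h = (b - a)/n = 0.218750

Simpson's rule: (h/3)[f(x₀) + 4f(x₁) + 2f(x₂) + ... + f(xₙ)]

x_0 = 0.2500, f(x_0) = 0.321006, coefficient = 1
x_1 = 0.4688, f(x_1) = 0.749060, coefficient = 4
x_2 = 0.6875, f(x_2) = 1.367257, coefficient = 2
x_3 = 0.9062, f(x_3) = 2.242990, coefficient = 4
x_4 = 1.1250, f(x_4) = 3.465244, coefficient = 2
x_5 = 1.3438, f(x_5) = 5.151120, coefficient = 4
x_6 = 1.5625, f(x_6) = 7.454271, coefficient = 2
x_7 = 1.7812, f(x_7) = 10.575768, coefficient = 4
x_8 = 2.0000, f(x_8) = 14.778112, coefficient = 1

I ≈ (0.218750/3) × 114.548418 = 8.352489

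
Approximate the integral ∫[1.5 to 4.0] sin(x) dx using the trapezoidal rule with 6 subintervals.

f(x) = sin(x)
a = 1.5, b = 4.0, n = 6
h = (b - a)/n = 0.416667

Trapezoidal rule: (h/2)[f(x₀) + 2f(x₁) + 2f(x₂) + ... + f(xₙ)]

x_0 = 1.5000, f(x_0) = 0.997495, coefficient = 1
x_1 = 1.9167, f(x_1) = 0.940781, coefficient = 2
x_2 = 2.3333, f(x_2) = 0.723086, coefficient = 2
x_3 = 2.7500, f(x_3) = 0.381661, coefficient = 2
x_4 = 3.1667, f(x_4) = -0.025071, coefficient = 2
x_5 = 3.5833, f(x_5) = -0.427514, coefficient = 2
x_6 = 4.0000, f(x_6) = -0.756802, coefficient = 1

I ≈ (0.416667/2) × 3.426578 = 0.713870
Exact value: 0.724381
Error: 0.010510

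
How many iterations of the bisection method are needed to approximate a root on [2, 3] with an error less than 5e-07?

We need (b-a)/2^n ≤ 5e-07
(3 - 2)/2^n ≤ 5e-07
1/2^n ≤ 5e-07
2^n ≥ 2000000
n ≥ log₂(2000000) = 20.93
n ≥ 21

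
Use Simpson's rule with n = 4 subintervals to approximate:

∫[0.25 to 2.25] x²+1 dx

f(x) = x²+1
a = 0.25, b = 2.25, n = 4
h = (b - a)/n = 0.500000

Simpson's rule: (h/3)[f(x₀) + 4f(x₁) + 2f(x₂) + ... + f(xₙ)]

x_0 = 0.2500, f(x_0) = 1.062500, coefficient = 1
x_1 = 0.7500, f(x_1) = 1.562500, coefficient = 4
x_2 = 1.2500, f(x_2) = 2.562500, coefficient = 2
x_3 = 1.7500, f(x_3) = 4.062500, coefficient = 4
x_4 = 2.2500, f(x_4) = 6.062500, coefficient = 1

I ≈ (0.500000/3) × 34.750000 = 5.791667
Exact value: 5.791667
Error: 0.000000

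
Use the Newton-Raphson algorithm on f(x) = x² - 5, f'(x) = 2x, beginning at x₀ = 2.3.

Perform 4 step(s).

f(x) = x² - 5
f'(x) = 2x
x₀ = 2.3

Newton-Raphson formula: x_{n+1} = x_n - f(x_n)/f'(x_n)

Iteration 1:
  f(2.300000) = 0.290000
  f'(2.300000) = 4.600000
  x_1 = 2.300000 - 0.290000/4.600000 = 2.236957
Iteration 2:
  f(2.236957) = 0.003974
  f'(2.236957) = 4.473913
  x_2 = 2.236957 - 0.003974/4.473913 = 2.236068
Iteration 3:
  f(2.236068) = 0.000001
  f'(2.236068) = 4.472136
  x_3 = 2.236068 - 0.000001/4.472136 = 2.236068
Iteration 4:
  f(2.236068) = 0.000000
  f'(2.236068) = 4.472136
  x_4 = 2.236068 - 0.000000/4.472136 = 2.236068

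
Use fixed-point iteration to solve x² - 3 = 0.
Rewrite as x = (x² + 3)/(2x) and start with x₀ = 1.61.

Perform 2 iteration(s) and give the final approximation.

Equation: x² - 3 = 0
Fixed-point form: x = (x² + 3)/(2x)
x₀ = 1.61

x_1 = g(1.610000) = 1.736677
x_2 = g(1.736677) = 1.732057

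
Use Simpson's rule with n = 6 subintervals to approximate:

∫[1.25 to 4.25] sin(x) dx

f(x) = sin(x)
a = 1.25, b = 4.25, n = 6
h = (b - a)/n = 0.500000

Simpson's rule: (h/3)[f(x₀) + 4f(x₁) + 2f(x₂) + ... + f(xₙ)]

x_0 = 1.2500, f(x_0) = 0.948985, coefficient = 1
x_1 = 1.7500, f(x_1) = 0.983986, coefficient = 4
x_2 = 2.2500, f(x_2) = 0.778073, coefficient = 2
x_3 = 2.7500, f(x_3) = 0.381661, coefficient = 4
x_4 = 3.2500, f(x_4) = -0.108195, coefficient = 2
x_5 = 3.7500, f(x_5) = -0.571561, coefficient = 4
x_6 = 4.2500, f(x_6) = -0.894989, coefficient = 1

I ≈ (0.500000/3) × 4.570094 = 0.761682
Exact value: 0.761410
Error: 0.000272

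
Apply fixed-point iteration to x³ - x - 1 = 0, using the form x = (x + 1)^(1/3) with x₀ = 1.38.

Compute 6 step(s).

Equation: x³ - x - 1 = 0
Fixed-point form: x = (x + 1)^(1/3)
x₀ = 1.38

x_1 = g(1.380000) = 1.335136
x_2 = g(1.335136) = 1.326694
x_3 = g(1.326694) = 1.325093
x_4 = g(1.325093) = 1.324789
x_5 = g(1.324789) = 1.324731
x_6 = g(1.324731) = 1.324721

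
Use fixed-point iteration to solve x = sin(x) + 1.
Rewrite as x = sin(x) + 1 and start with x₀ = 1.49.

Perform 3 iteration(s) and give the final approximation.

Equation: x = sin(x) + 1
Fixed-point form: x = sin(x) + 1
x₀ = 1.49

x_1 = g(1.490000) = 1.996738
x_2 = g(1.996738) = 1.910650
x_3 = g(1.910650) = 1.942803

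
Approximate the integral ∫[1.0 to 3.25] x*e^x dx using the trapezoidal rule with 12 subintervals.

f(x) = x*e^x
a = 1.0, b = 3.25, n = 12
h = (b - a)/n = 0.187500

Trapezoidal rule: (h/2)[f(x₀) + 2f(x₁) + 2f(x₂) + ... + f(xₙ)]

x_0 = 1.0000, f(x_0) = 2.718282, coefficient = 1
x_1 = 1.1875, f(x_1) = 3.893663, coefficient = 2
x_2 = 1.3750, f(x_2) = 5.438230, coefficient = 2
x_3 = 1.5625, f(x_3) = 7.454271, coefficient = 2
x_4 = 1.7500, f(x_4) = 10.070555, coefficient = 2
x_5 = 1.9375, f(x_5) = 13.448916, coefficient = 2
x_6 = 2.1250, f(x_6) = 17.792407, coefficient = 2
x_7 = 2.3125, f(x_7) = 23.355423, coefficient = 2
x_8 = 2.5000, f(x_8) = 30.456235, coefficient = 2
x_9 = 2.6875, f(x_9) = 39.492524, coefficient = 2
x_10 = 2.8750, f(x_10) = 50.960594, coefficient = 2
x_11 = 3.0625, f(x_11) = 65.479137, coefficient = 2
x_12 = 3.2500, f(x_12) = 83.818605, coefficient = 1

I ≈ (0.187500/2) × 622.220796 = 58.333200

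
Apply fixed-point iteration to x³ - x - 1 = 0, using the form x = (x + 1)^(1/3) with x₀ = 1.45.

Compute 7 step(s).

Equation: x³ - x - 1 = 0
Fixed-point form: x = (x + 1)^(1/3)
x₀ = 1.45

x_1 = g(1.450000) = 1.348100
x_2 = g(1.348100) = 1.329144
x_3 = g(1.329144) = 1.325558
x_4 = g(1.325558) = 1.324878
x_5 = g(1.324878) = 1.324748
x_6 = g(1.324748) = 1.324724
x_7 = g(1.324724) = 1.324719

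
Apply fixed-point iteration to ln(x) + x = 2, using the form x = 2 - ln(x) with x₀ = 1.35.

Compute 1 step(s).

Equation: ln(x) + x = 2
Fixed-point form: x = 2 - ln(x)
x₀ = 1.35

x_1 = g(1.350000) = 1.699895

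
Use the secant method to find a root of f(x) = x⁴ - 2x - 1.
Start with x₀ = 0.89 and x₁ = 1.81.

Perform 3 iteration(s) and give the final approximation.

f(x) = x⁴ - 2x - 1
x₀ = 0.89, x₁ = 1.81

Secant formula: x_{n+1} = x_n - f(x_n)(x_n - x_{n-1})/(f(x_n) - f(x_{n-1}))

Iteration 1:
  f(0.890000) = -2.152578
  f(1.810000) = 6.112831
  x_2 = 1.810000 - 6.112831×(1.810000 - 0.890000)/(6.112831 - (-2.152578))
       = 1.129598
Iteration 2:
  f(1.810000) = 6.112831
  f(1.129598) = -1.631043
  x_3 = 1.129598 - (-1.631043)×(1.129598 - 1.810000)/(-1.631043 - 6.112831)
       = 1.272906
Iteration 3:
  f(1.129598) = -1.631043
  f(1.272906) = -0.920471
  x_4 = 1.272906 - (-0.920471)×(1.272906 - 1.129598)/(-0.920471 - (-1.631043))
       = 1.458548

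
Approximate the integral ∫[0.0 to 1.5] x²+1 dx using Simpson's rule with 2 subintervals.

f(x) = x²+1
a = 0.0, b = 1.5, n = 2
h = (b - a)/n = 0.750000

Simpson's rule: (h/3)[f(x₀) + 4f(x₁) + 2f(x₂) + ... + f(xₙ)]

x_0 = 0.0000, f(x_0) = 1.000000, coefficient = 1
x_1 = 0.7500, f(x_1) = 1.562500, coefficient = 4
x_2 = 1.5000, f(x_2) = 3.250000, coefficient = 1

I ≈ (0.750000/3) × 10.500000 = 2.625000
Exact value: 2.625000
Error: 0.000000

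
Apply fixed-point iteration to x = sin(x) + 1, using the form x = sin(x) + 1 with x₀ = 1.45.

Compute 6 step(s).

Equation: x = sin(x) + 1
Fixed-point form: x = sin(x) + 1
x₀ = 1.45

x_1 = g(1.450000) = 1.992713
x_2 = g(1.992713) = 1.912306
x_3 = g(1.912306) = 1.942250
x_4 = g(1.942250) = 1.931801
x_5 = g(1.931801) = 1.935543
x_6 = g(1.935543) = 1.934214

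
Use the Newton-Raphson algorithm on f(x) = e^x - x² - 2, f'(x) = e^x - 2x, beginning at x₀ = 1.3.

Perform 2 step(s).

f(x) = e^x - x² - 2
f'(x) = e^x - 2x
x₀ = 1.3

Newton-Raphson formula: x_{n+1} = x_n - f(x_n)/f'(x_n)

Iteration 1:
  f(1.300000) = -0.020703
  f'(1.300000) = 1.069297
  x_1 = 1.300000 - (-0.020703)/1.069297 = 1.319362
Iteration 2:
  f(1.319362) = 0.000317
  f'(1.319362) = 1.102309
  x_2 = 1.319362 - 0.000317/1.102309 = 1.319074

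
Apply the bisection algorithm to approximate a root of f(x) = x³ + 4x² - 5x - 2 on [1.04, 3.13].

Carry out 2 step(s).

f(x) = x³ + 4x² - 5x - 2
Initial interval: [1.04, 3.13]

Iteration 1:
  c_1 = (1.040000 + 3.130000)/2 = 2.085000
  f(c_1) = f(2.085000) = 14.027864
  f(a) × f(c) < 0, new interval: [1.040000, 2.085000]
Iteration 2:
  c_2 = (1.040000 + 2.085000)/2 = 1.562500
  f(c_2) = f(1.562500) = 3.767822
  f(a) × f(c) < 0, new interval: [1.040000, 1.562500]

After 2 iteration(s), the approximation is c_2 = 1.562500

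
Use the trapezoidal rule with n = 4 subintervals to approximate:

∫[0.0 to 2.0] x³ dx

f(x) = x³
a = 0.0, b = 2.0, n = 4
h = (b - a)/n = 0.500000

Trapezoidal rule: (h/2)[f(x₀) + 2f(x₁) + 2f(x₂) + ... + f(xₙ)]

x_0 = 0.0000, f(x_0) = 0.000000, coefficient = 1
x_1 = 0.5000, f(x_1) = 0.125000, coefficient = 2
x_2 = 1.0000, f(x_2) = 1.000000, coefficient = 2
x_3 = 1.5000, f(x_3) = 3.375000, coefficient = 2
x_4 = 2.0000, f(x_4) = 8.000000, coefficient = 1

I ≈ (0.500000/2) × 17.000000 = 4.250000
Exact value: 4.000000
Error: 0.250000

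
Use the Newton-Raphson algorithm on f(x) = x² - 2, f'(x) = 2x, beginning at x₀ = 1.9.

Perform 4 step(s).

f(x) = x² - 2
f'(x) = 2x
x₀ = 1.9

Newton-Raphson formula: x_{n+1} = x_n - f(x_n)/f'(x_n)

Iteration 1:
  f(1.900000) = 1.610000
  f'(1.900000) = 3.800000
  x_1 = 1.900000 - 1.610000/3.800000 = 1.476316
Iteration 2:
  f(1.476316) = 0.179508
  f'(1.476316) = 2.952632
  x_2 = 1.476316 - 0.179508/2.952632 = 1.415520
Iteration 3:
  f(1.415520) = 0.003696
  f'(1.415520) = 2.831039
  x_3 = 1.415520 - 0.003696/2.831039 = 1.414214
Iteration 4:
  f(1.414214) = 0.000002
  f'(1.414214) = 2.828428
  x_4 = 1.414214 - 0.000002/2.828428 = 1.414214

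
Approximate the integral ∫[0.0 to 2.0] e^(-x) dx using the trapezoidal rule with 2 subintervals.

f(x) = e^(-x)
a = 0.0, b = 2.0, n = 2
h = (b - a)/n = 1.000000

Trapezoidal rule: (h/2)[f(x₀) + 2f(x₁) + 2f(x₂) + ... + f(xₙ)]

x_0 = 0.0000, f(x_0) = 1.000000, coefficient = 1
x_1 = 1.0000, f(x_1) = 0.367879, coefficient = 2
x_2 = 2.0000, f(x_2) = 0.135335, coefficient = 1

I ≈ (1.000000/2) × 1.871094 = 0.935547
Exact value: 0.864665
Error: 0.070882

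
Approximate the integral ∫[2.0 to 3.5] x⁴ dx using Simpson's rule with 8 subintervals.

f(x) = x⁴
a = 2.0, b = 3.5, n = 8
h = (b - a)/n = 0.187500

Simpson's rule: (h/3)[f(x₀) + 4f(x₁) + 2f(x₂) + ... + f(xₙ)]

x_0 = 2.0000, f(x_0) = 16.000000, coefficient = 1
x_1 = 2.1875, f(x_1) = 22.897720, coefficient = 4
x_2 = 2.3750, f(x_2) = 31.816650, coefficient = 2
x_3 = 2.5625, f(x_3) = 43.117691, coefficient = 4
x_4 = 2.7500, f(x_4) = 57.191406, coefficient = 2
x_5 = 2.9375, f(x_5) = 74.458023, coefficient = 4
x_6 = 3.1250, f(x_6) = 95.367432, coefficient = 2
x_7 = 3.3125, f(x_7) = 120.399185, coefficient = 4
x_8 = 3.5000, f(x_8) = 150.062500, coefficient = 1

I ≈ (0.187500/3) × 1578.303955 = 98.643997
Exact value: 98.643750
Error: 0.000247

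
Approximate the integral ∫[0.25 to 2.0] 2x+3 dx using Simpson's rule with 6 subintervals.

f(x) = 2x+3
a = 0.25, b = 2.0, n = 6
h = (b - a)/n = 0.291667

Simpson's rule: (h/3)[f(x₀) + 4f(x₁) + 2f(x₂) + ... + f(xₙ)]

x_0 = 0.2500, f(x_0) = 3.500000, coefficient = 1
x_1 = 0.5417, f(x_1) = 4.083333, coefficient = 4
x_2 = 0.8333, f(x_2) = 4.666667, coefficient = 2
x_3 = 1.1250, f(x_3) = 5.250000, coefficient = 4
x_4 = 1.4167, f(x_4) = 5.833333, coefficient = 2
x_5 = 1.7083, f(x_5) = 6.416667, coefficient = 4
x_6 = 2.0000, f(x_6) = 7.000000, coefficient = 1

I ≈ (0.291667/3) × 94.500000 = 9.187500
Exact value: 9.187500
Error: 0.000000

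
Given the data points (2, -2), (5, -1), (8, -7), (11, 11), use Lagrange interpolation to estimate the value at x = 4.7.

Lagrange interpolation formula:
P(x) = Σ yᵢ × Lᵢ(x)
where Lᵢ(x) = Π_{j≠i} (x - xⱼ)/(xᵢ - xⱼ)

L_0(4.7) = (4.7 - 5)/(2 - 5) × (4.7 - 8)/(2 - 8) × (4.7 - 11)/(2 - 11) = 0.038500
L_1(4.7) = (4.7 - 2)/(5 - 2) × (4.7 - 8)/(5 - 8) × (4.7 - 11)/(5 - 11) = 1.039500
L_2(4.7) = (4.7 - 2)/(8 - 2) × (4.7 - 5)/(8 - 5) × (4.7 - 11)/(8 - 11) = -0.094500
L_3(4.7) = (4.7 - 2)/(11 - 2) × (4.7 - 5)/(11 - 5) × (4.7 - 8)/(11 - 8) = 0.016500

P(4.7) = (-2)×L_0(4.7) + (-1)×L_1(4.7) + (-7)×L_2(4.7) + 11×L_3(4.7)
P(4.7) = -0.273500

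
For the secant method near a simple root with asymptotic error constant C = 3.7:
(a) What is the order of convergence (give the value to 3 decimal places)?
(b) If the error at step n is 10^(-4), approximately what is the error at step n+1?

(a) Secant method has superlinear convergence with order φ = (1+√5)/2 ≈ 1.618.
    This means |e_{n+1}| ≈ C|e_n|^1.618.

(b) With |e_n| = 10^(-4) and C = 3.7:
    |e_{n+1}| ≈ 3.7 × (10^(-4))^1.618 = 3.7 × 10^(-6.47)

(a) ≈ 1.618 (golden ratio); (b) |e_{n+1}| ≈ 1.248e-06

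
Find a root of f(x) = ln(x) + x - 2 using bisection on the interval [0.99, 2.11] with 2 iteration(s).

f(x) = ln(x) + x - 2
Initial interval: [0.99, 2.11]

Iteration 1:
  c_1 = (0.990000 + 2.110000)/2 = 1.550000
  f(c_1) = f(1.550000) = -0.011745
  f(a) × f(c) ≥ 0, new interval: [1.550000, 2.110000]
Iteration 2:
  c_2 = (1.550000 + 2.110000)/2 = 1.830000
  f(c_2) = f(1.830000) = 0.434316
  f(a) × f(c) < 0, new interval: [1.550000, 1.830000]

After 2 iteration(s), the approximation is c_2 = 1.830000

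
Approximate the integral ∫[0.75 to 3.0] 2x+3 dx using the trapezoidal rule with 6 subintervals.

f(x) = 2x+3
a = 0.75, b = 3.0, n = 6
h = (b - a)/n = 0.375000

Trapezoidal rule: (h/2)[f(x₀) + 2f(x₁) + 2f(x₂) + ... + f(xₙ)]

x_0 = 0.7500, f(x_0) = 4.500000, coefficient = 1
x_1 = 1.1250, f(x_1) = 5.250000, coefficient = 2
x_2 = 1.5000, f(x_2) = 6.000000, coefficient = 2
x_3 = 1.8750, f(x_3) = 6.750000, coefficient = 2
x_4 = 2.2500, f(x_4) = 7.500000, coefficient = 2
x_5 = 2.6250, f(x_5) = 8.250000, coefficient = 2
x_6 = 3.0000, f(x_6) = 9.000000, coefficient = 1

I ≈ (0.375000/2) × 81.000000 = 15.187500
Exact value: 15.187500
Error: 0.000000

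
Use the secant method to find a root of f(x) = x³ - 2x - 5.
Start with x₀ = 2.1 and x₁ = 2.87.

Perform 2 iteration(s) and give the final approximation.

f(x) = x³ - 2x - 5
x₀ = 2.1, x₁ = 2.87

Secant formula: x_{n+1} = x_n - f(x_n)(x_n - x_{n-1})/(f(x_n) - f(x_{n-1}))

Iteration 1:
  f(2.100000) = 0.061000
  f(2.870000) = 12.899903
  x_2 = 2.870000 - 12.899903×(2.870000 - 2.100000)/(12.899903 - 0.061000)
       = 2.096342
Iteration 2:
  f(2.870000) = 12.899903
  f(2.096342) = 0.020000
  x_3 = 2.096342 - 0.020000×(2.096342 - 2.870000)/(0.020000 - 12.899903)
       = 2.095140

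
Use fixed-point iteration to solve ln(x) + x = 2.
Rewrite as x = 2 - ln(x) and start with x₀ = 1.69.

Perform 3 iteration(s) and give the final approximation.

Equation: ln(x) + x = 2
Fixed-point form: x = 2 - ln(x)
x₀ = 1.69

x_1 = g(1.690000) = 1.475271
x_2 = g(1.475271) = 1.611158
x_3 = g(1.611158) = 1.523047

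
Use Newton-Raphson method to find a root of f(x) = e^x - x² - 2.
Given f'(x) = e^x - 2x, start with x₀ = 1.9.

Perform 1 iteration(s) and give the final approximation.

f(x) = e^x - x² - 2
f'(x) = e^x - 2x
x₀ = 1.9

Newton-Raphson formula: x_{n+1} = x_n - f(x_n)/f'(x_n)

Iteration 1:
  f(1.900000) = 1.075894
  f'(1.900000) = 2.885894
  x_1 = 1.900000 - 1.075894/2.885894 = 1.527189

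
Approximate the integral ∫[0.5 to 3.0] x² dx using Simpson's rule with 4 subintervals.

f(x) = x²
a = 0.5, b = 3.0, n = 4
h = (b - a)/n = 0.625000

Simpson's rule: (h/3)[f(x₀) + 4f(x₁) + 2f(x₂) + ... + f(xₙ)]

x_0 = 0.5000, f(x_0) = 0.250000, coefficient = 1
x_1 = 1.1250, f(x_1) = 1.265625, coefficient = 4
x_2 = 1.7500, f(x_2) = 3.062500, coefficient = 2
x_3 = 2.3750, f(x_3) = 5.640625, coefficient = 4
x_4 = 3.0000, f(x_4) = 9.000000, coefficient = 1

I ≈ (0.625000/3) × 43.000000 = 8.958333
Exact value: 8.958333
Error: 0.000000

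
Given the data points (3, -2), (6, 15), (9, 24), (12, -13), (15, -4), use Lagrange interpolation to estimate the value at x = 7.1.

Lagrange interpolation formula:
P(x) = Σ yᵢ × Lᵢ(x)
where Lᵢ(x) = Π_{j≠i} (x - xⱼ)/(xᵢ - xⱼ)

L_0(7.1) = (7.1 - 6)/(3 - 6) × (7.1 - 9)/(3 - 9) × (7.1 - 12)/(3 - 12) × (7.1 - 15)/(3 - 15) = -0.041617
L_1(7.1) = (7.1 - 3)/(6 - 3) × (7.1 - 9)/(6 - 9) × (7.1 - 12)/(6 - 12) × (7.1 - 15)/(6 - 15) = 0.620475
L_2(7.1) = (7.1 - 3)/(9 - 3) × (7.1 - 6)/(9 - 6) × (7.1 - 12)/(9 - 12) × (7.1 - 15)/(9 - 15) = 0.538834
L_3(7.1) = (7.1 - 3)/(12 - 3) × (7.1 - 6)/(12 - 6) × (7.1 - 9)/(12 - 9) × (7.1 - 15)/(12 - 15) = -0.139290
L_4(7.1) = (7.1 - 3)/(15 - 3) × (7.1 - 6)/(15 - 6) × (7.1 - 9)/(15 - 9) × (7.1 - 12)/(15 - 12) = 0.021599

P(7.1) = (-2)×L_0(7.1) + 15×L_1(7.1) + 24×L_2(7.1) + (-13)×L_3(7.1) + (-4)×L_4(7.1)
P(7.1) = 24.046747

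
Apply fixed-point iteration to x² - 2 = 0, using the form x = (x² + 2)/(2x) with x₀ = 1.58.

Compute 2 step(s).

Equation: x² - 2 = 0
Fixed-point form: x = (x² + 2)/(2x)
x₀ = 1.58

x_1 = g(1.580000) = 1.422911
x_2 = g(1.422911) = 1.414240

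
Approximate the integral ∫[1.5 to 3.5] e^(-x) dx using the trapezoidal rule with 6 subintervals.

f(x) = e^(-x)
a = 1.5, b = 3.5, n = 6
h = (b - a)/n = 0.333333

Trapezoidal rule: (h/2)[f(x₀) + 2f(x₁) + 2f(x₂) + ... + f(xₙ)]

x_0 = 1.5000, f(x_0) = 0.223130, coefficient = 1
x_1 = 1.8333, f(x_1) = 0.159880, coefficient = 2
x_2 = 2.1667, f(x_2) = 0.114559, coefficient = 2
x_3 = 2.5000, f(x_3) = 0.082085, coefficient = 2
x_4 = 2.8333, f(x_4) = 0.058816, coefficient = 2
x_5 = 3.1667, f(x_5) = 0.042144, coefficient = 2
x_6 = 3.5000, f(x_6) = 0.030197, coefficient = 1

I ≈ (0.333333/2) × 1.168295 = 0.194716
Exact value: 0.192933
Error: 0.001783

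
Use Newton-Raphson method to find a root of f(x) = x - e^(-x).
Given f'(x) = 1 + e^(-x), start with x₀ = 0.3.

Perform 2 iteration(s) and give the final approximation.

f(x) = x - e^(-x)
f'(x) = 1 + e^(-x)
x₀ = 0.3

Newton-Raphson formula: x_{n+1} = x_n - f(x_n)/f'(x_n)

Iteration 1:
  f(0.300000) = -0.440818
  f'(0.300000) = 1.740818
  x_1 = 0.300000 - (-0.440818)/1.740818 = 0.553225
Iteration 2:
  f(0.553225) = -0.021868
  f'(0.553225) = 1.575092
  x_2 = 0.553225 - (-0.021868)/1.575092 = 0.567108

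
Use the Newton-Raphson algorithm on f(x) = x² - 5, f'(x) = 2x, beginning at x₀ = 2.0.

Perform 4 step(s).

f(x) = x² - 5
f'(x) = 2x
x₀ = 2.0

Newton-Raphson formula: x_{n+1} = x_n - f(x_n)/f'(x_n)

Iteration 1:
  f(2.000000) = -1.000000
  f'(2.000000) = 4.000000
  x_1 = 2.000000 - (-1.000000)/4.000000 = 2.250000
Iteration 2:
  f(2.250000) = 0.062500
  f'(2.250000) = 4.500000
  x_2 = 2.250000 - 0.062500/4.500000 = 2.236111
Iteration 3:
  f(2.236111) = 0.000193
  f'(2.236111) = 4.472222
  x_3 = 2.236111 - 0.000193/4.472222 = 2.236068
Iteration 4:
  f(2.236068) = 0.000000
  f'(2.236068) = 4.472136
  x_4 = 2.236068 - 0.000000/4.472136 = 2.236068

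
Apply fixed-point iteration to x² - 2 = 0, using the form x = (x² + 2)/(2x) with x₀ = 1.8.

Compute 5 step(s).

Equation: x² - 2 = 0
Fixed-point form: x = (x² + 2)/(2x)
x₀ = 1.8

x_1 = g(1.800000) = 1.455556
x_2 = g(1.455556) = 1.414801
x_3 = g(1.414801) = 1.414214
x_4 = g(1.414214) = 1.414214
x_5 = g(1.414214) = 1.414214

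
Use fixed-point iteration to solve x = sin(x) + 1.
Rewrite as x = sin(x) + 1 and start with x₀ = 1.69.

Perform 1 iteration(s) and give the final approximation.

Equation: x = sin(x) + 1
Fixed-point form: x = sin(x) + 1
x₀ = 1.69

x_1 = g(1.690000) = 1.992904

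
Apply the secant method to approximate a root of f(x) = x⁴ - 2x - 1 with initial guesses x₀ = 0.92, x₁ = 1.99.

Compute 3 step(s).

f(x) = x⁴ - 2x - 1
x₀ = 0.92, x₁ = 1.99

Secant formula: x_{n+1} = x_n - f(x_n)(x_n - x_{n-1})/(f(x_n) - f(x_{n-1}))

Iteration 1:
  f(0.920000) = -2.123607
  f(1.990000) = 10.702392
  x_2 = 1.990000 - 10.702392×(1.990000 - 0.920000)/(10.702392 - (-2.123607))
       = 1.097160
Iteration 2:
  f(1.990000) = 10.702392
  f(1.097160) = -1.745280
  x_3 = 1.097160 - (-1.745280)×(1.097160 - 1.990000)/(-1.745280 - 10.702392)
       = 1.222345
Iteration 3:
  f(1.097160) = -1.745280
  f(1.222345) = -1.212274
  x_4 = 1.222345 - (-1.212274)×(1.222345 - 1.097160)/(-1.212274 - (-1.745280))
       = 1.507066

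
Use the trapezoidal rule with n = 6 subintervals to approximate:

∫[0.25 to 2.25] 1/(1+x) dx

f(x) = 1/(1+x)
a = 0.25, b = 2.25, n = 6
h = (b - a)/n = 0.333333

Trapezoidal rule: (h/2)[f(x₀) + 2f(x₁) + 2f(x₂) + ... + f(xₙ)]

x_0 = 0.2500, f(x_0) = 0.800000, coefficient = 1
x_1 = 0.5833, f(x_1) = 0.631579, coefficient = 2
x_2 = 0.9167, f(x_2) = 0.521739, coefficient = 2
x_3 = 1.2500, f(x_3) = 0.444444, coefficient = 2
x_4 = 1.5833, f(x_4) = 0.387097, coefficient = 2
x_5 = 1.9167, f(x_5) = 0.342857, coefficient = 2
x_6 = 2.2500, f(x_6) = 0.307692, coefficient = 1

I ≈ (0.333333/2) × 5.763125 = 0.960521
Exact value: 0.955511
Error: 0.005009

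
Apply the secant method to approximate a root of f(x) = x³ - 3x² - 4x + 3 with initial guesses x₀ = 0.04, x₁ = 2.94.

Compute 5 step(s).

f(x) = x³ - 3x² - 4x + 3
x₀ = 0.04, x₁ = 2.94

Secant formula: x_{n+1} = x_n - f(x_n)(x_n - x_{n-1})/(f(x_n) - f(x_{n-1}))

Iteration 1:
  f(0.040000) = 2.835264
  f(2.940000) = -9.278616
  x_2 = 2.940000 - (-9.278616)×(2.940000 - 0.040000)/(-9.278616 - 2.835264)
       = 0.718747
Iteration 2:
  f(2.940000) = -9.278616
  f(0.718747) = -1.053480
  x_3 = 0.718747 - (-1.053480)×(0.718747 - 2.940000)/(-1.053480 - (-9.278616))
       = 0.434248
Iteration 3:
  f(0.718747) = -1.053480
  f(0.434248) = 0.779180
  x_4 = 0.434248 - 0.779180×(0.434248 - 0.718747)/(0.779180 - (-1.053480))
       = 0.555207
Iteration 4:
  f(0.434248) = 0.779180
  f(0.555207) = 0.025554
  x_5 = 0.555207 - 0.025554×(0.555207 - 0.434248)/(0.025554 - 0.779180)
       = 0.559308
Iteration 5:
  f(0.555207) = 0.025554
  f(0.559308) = -0.000744
  x_6 = 0.559308 - (-0.000744)×(0.559308 - 0.555207)/(-0.000744 - 0.025554)
       = 0.559192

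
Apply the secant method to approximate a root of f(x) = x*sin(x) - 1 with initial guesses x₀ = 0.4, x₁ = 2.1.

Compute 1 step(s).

f(x) = x*sin(x) - 1
x₀ = 0.4, x₁ = 2.1

Secant formula: x_{n+1} = x_n - f(x_n)(x_n - x_{n-1})/(f(x_n) - f(x_{n-1}))

Iteration 1:
  f(0.400000) = -0.844233
  f(2.100000) = 0.812740
  x_2 = 2.100000 - 0.812740×(2.100000 - 0.400000)/(0.812740 - (-0.844233))
       = 1.266155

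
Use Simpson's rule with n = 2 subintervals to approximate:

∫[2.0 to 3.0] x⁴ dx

f(x) = x⁴
a = 2.0, b = 3.0, n = 2
h = (b - a)/n = 0.500000

Simpson's rule: (h/3)[f(x₀) + 4f(x₁) + 2f(x₂) + ... + f(xₙ)]

x_0 = 2.0000, f(x_0) = 16.000000, coefficient = 1
x_1 = 2.5000, f(x_1) = 39.062500, coefficient = 4
x_2 = 3.0000, f(x_2) = 81.000000, coefficient = 1

I ≈ (0.500000/3) × 253.250000 = 42.208333
Exact value: 42.200000
Error: 0.008333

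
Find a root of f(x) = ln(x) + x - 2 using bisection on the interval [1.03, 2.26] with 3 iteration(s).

f(x) = ln(x) + x - 2
Initial interval: [1.03, 2.26]

Iteration 1:
  c_1 = (1.030000 + 2.260000)/2 = 1.645000
  f(c_1) = f(1.645000) = 0.142740
  f(a) × f(c) < 0, new interval: [1.030000, 1.645000]
Iteration 2:
  c_2 = (1.030000 + 1.645000)/2 = 1.337500
  f(c_2) = f(1.337500) = -0.371698
  f(a) × f(c) ≥ 0, new interval: [1.337500, 1.645000]
Iteration 3:
  c_3 = (1.337500 + 1.645000)/2 = 1.491250
  f(c_3) = f(1.491250) = -0.109135
  f(a) × f(c) ≥ 0, new interval: [1.491250, 1.645000]

After 3 iteration(s), the approximation is c_3 = 1.491250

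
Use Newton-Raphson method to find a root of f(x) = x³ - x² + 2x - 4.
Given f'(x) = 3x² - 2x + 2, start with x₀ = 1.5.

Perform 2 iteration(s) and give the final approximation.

f(x) = x³ - x² + 2x - 4
f'(x) = 3x² - 2x + 2
x₀ = 1.5

Newton-Raphson formula: x_{n+1} = x_n - f(x_n)/f'(x_n)

Iteration 1:
  f(1.500000) = 0.125000
  f'(1.500000) = 5.750000
  x_1 = 1.500000 - 0.125000/5.750000 = 1.478261
Iteration 2:
  f(1.478261) = 0.001644
  f'(1.478261) = 5.599244
  x_2 = 1.478261 - 0.001644/5.599244 = 1.477967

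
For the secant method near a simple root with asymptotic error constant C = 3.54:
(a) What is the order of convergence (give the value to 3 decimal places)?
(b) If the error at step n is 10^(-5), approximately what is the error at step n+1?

(a) Secant method has superlinear convergence with order φ = (1+√5)/2 ≈ 1.618.
    This means |e_{n+1}| ≈ C|e_n|^1.618.

(b) With |e_n| = 10^(-5) and C = 3.54:
    |e_{n+1}| ≈ 3.54 × (10^(-5))^1.618 = 3.54 × 10^(-8.09)

(a) ≈ 1.618 (golden ratio); (b) |e_{n+1}| ≈ 2.876e-08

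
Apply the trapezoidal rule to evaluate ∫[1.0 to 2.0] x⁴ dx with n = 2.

f(x) = x⁴
a = 1.0, b = 2.0, n = 2
h = (b - a)/n = 0.500000

Trapezoidal rule: (h/2)[f(x₀) + 2f(x₁) + 2f(x₂) + ... + f(xₙ)]

x_0 = 1.0000, f(x_0) = 1.000000, coefficient = 1
x_1 = 1.5000, f(x_1) = 5.062500, coefficient = 2
x_2 = 2.0000, f(x_2) = 16.000000, coefficient = 1

I ≈ (0.500000/2) × 27.125000 = 6.781250
Exact value: 6.200000
Error: 0.581250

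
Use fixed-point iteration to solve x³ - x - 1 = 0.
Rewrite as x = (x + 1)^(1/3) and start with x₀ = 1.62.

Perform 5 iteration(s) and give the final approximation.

Equation: x³ - x - 1 = 0
Fixed-point form: x = (x + 1)^(1/3)
x₀ = 1.62

x_1 = g(1.620000) = 1.378586
x_2 = g(1.378586) = 1.334872
x_3 = g(1.334872) = 1.326644
x_4 = g(1.326644) = 1.325084
x_5 = g(1.325084) = 1.324787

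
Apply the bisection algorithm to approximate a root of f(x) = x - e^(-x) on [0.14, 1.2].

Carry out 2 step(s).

f(x) = x - e^(-x)
Initial interval: [0.14, 1.2]

Iteration 1:
  c_1 = (0.140000 + 1.200000)/2 = 0.670000
  f(c_1) = f(0.670000) = 0.158291
  f(a) × f(c) < 0, new interval: [0.140000, 0.670000]
Iteration 2:
  c_2 = (0.140000 + 0.670000)/2 = 0.405000
  f(c_2) = f(0.405000) = -0.261977
  f(a) × f(c) ≥ 0, new interval: [0.405000, 0.670000]

After 2 iteration(s), the approximation is c_2 = 0.405000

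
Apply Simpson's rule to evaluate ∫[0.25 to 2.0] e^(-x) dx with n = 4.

f(x) = e^(-x)
a = 0.25, b = 2.0, n = 4
h = (b - a)/n = 0.437500

Simpson's rule: (h/3)[f(x₀) + 4f(x₁) + 2f(x₂) + ... + f(xₙ)]

x_0 = 0.2500, f(x_0) = 0.778801, coefficient = 1
x_1 = 0.6875, f(x_1) = 0.502832, coefficient = 4
x_2 = 1.1250, f(x_2) = 0.324652, coefficient = 2
x_3 = 1.5625, f(x_3) = 0.209611, coefficient = 4
x_4 = 2.0000, f(x_4) = 0.135335, coefficient = 1

I ≈ (0.437500/3) × 4.413213 = 0.643594
Exact value: 0.643465
Error: 0.000128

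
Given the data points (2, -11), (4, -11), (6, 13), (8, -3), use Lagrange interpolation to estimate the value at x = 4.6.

Lagrange interpolation formula:
P(x) = Σ yᵢ × Lᵢ(x)
where Lᵢ(x) = Π_{j≠i} (x - xⱼ)/(xᵢ - xⱼ)

L_0(4.6) = (4.6 - 4)/(2 - 4) × (4.6 - 6)/(2 - 6) × (4.6 - 8)/(2 - 8) = -0.059500
L_1(4.6) = (4.6 - 2)/(4 - 2) × (4.6 - 6)/(4 - 6) × (4.6 - 8)/(4 - 8) = 0.773500
L_2(4.6) = (4.6 - 2)/(6 - 2) × (4.6 - 4)/(6 - 4) × (4.6 - 8)/(6 - 8) = 0.331500
L_3(4.6) = (4.6 - 2)/(8 - 2) × (4.6 - 4)/(8 - 4) × (4.6 - 6)/(8 - 6) = -0.045500

P(4.6) = (-11)×L_0(4.6) + (-11)×L_1(4.6) + 13×L_2(4.6) + (-3)×L_3(4.6)
P(4.6) = -3.408000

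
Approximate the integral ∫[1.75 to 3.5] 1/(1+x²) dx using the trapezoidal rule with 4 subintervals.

f(x) = 1/(1+x²)
a = 1.75, b = 3.5, n = 4
h = (b - a)/n = 0.437500

Trapezoidal rule: (h/2)[f(x₀) + 2f(x₁) + 2f(x₂) + ... + f(xₙ)]

x_0 = 1.7500, f(x_0) = 0.246154, coefficient = 1
x_1 = 2.1875, f(x_1) = 0.172856, coefficient = 2
x_2 = 2.6250, f(x_2) = 0.126733, coefficient = 2
x_3 = 3.0625, f(x_3) = 0.096349, coefficient = 2
x_4 = 3.5000, f(x_4) = 0.075472, coefficient = 1

I ≈ (0.437500/2) × 1.113502 = 0.243579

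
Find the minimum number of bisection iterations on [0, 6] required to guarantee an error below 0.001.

We need (b-a)/2^n ≤ 0.001
(6 - 0)/2^n ≤ 0.001
6/2^n ≤ 0.001
2^n ≥ 6000
n ≥ log₂(6000) = 12.55
n ≥ 13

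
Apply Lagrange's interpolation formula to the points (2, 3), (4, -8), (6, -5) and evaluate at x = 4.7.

Lagrange interpolation formula:
P(x) = Σ yᵢ × Lᵢ(x)
where Lᵢ(x) = Π_{j≠i} (x - xⱼ)/(xᵢ - xⱼ)

L_0(4.7) = (4.7 - 4)/(2 - 4) × (4.7 - 6)/(2 - 6) = -0.113750
L_1(4.7) = (4.7 - 2)/(4 - 2) × (4.7 - 6)/(4 - 6) = 0.877500
L_2(4.7) = (4.7 - 2)/(6 - 2) × (4.7 - 4)/(6 - 4) = 0.236250

P(4.7) = 3×L_0(4.7) + (-8)×L_1(4.7) + (-5)×L_2(4.7)
P(4.7) = -8.542500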